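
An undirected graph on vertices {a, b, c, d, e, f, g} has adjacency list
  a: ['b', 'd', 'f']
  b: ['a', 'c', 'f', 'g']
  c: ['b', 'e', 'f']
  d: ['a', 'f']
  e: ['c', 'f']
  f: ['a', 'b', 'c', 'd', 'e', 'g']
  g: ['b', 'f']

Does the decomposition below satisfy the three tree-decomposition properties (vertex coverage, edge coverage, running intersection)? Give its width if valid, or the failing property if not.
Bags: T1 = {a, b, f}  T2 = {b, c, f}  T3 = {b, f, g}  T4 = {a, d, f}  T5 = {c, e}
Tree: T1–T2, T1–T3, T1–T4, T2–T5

No — edge (f,e) lies in no bag.

A tree decomposition must satisfy three properties: every vertex lies in some bag; for every edge, both endpoints lie together in some bag; and for every vertex, the bags containing it form a connected subtree. Here edge (f,e) lies in no bag, so the decomposition is invalid.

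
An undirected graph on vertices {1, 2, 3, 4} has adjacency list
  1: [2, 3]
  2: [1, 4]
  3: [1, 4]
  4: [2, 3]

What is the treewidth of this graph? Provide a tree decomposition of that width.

The largest bag has 3 vertices, giving width 2; this decomposition certifies tw(G) ≤ 2. Since 3–4–2–1–3 is a cycle in G, G is not acyclic. Forests are exactly the graphs of treewidth ≤ 1, so tw(G) ≥ 2. Combining the bounds, tw(G) = 2.

Treewidth 2.
One such decomposition:
Bags: B1 = {2, 3, 4}  B2 = {1, 2, 3}
Tree: B1–B2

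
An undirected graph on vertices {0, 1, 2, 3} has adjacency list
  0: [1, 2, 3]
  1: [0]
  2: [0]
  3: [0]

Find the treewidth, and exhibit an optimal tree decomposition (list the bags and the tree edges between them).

Every bag has size at most 2, so the width is 2 − 1 = 1 and tw(G) ≤ 1. G has an edge, so its treewidth is at least 1. Hence tw(G) = 1 exactly.

Treewidth 1.
One optimal decomposition is:
Bags: B1 = {0, 3}  B2 = {0, 1}  B3 = {0, 2}
Tree: B1–B2, B1–B3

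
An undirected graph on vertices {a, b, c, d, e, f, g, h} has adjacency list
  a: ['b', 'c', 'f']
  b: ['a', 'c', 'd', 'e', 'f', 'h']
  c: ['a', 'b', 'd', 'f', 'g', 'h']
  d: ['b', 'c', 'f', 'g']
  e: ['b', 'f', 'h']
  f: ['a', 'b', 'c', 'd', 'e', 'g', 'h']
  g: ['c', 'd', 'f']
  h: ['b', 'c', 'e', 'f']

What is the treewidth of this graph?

3

A width-3 tree decomposition is:
Bags: B1 = {b, c, d, f}  B2 = {b, c, f, h}  B3 = {c, d, f, g}  B4 = {a, b, c, f}  B5 = {b, e, f, h}
Tree: B1–B2, B1–B3, B1–B4, B2–B5
Every bag has size at most 4, so the width is 4 − 1 = 3 and tw(G) ≤ 3. For the lower bound, the 4 vertices {c, d, f, g} are pairwise adjacent, and any tree decomposition puts a clique entirely inside one bag — forcing width ≥ 3. Combining the bounds, tw(G) = 3.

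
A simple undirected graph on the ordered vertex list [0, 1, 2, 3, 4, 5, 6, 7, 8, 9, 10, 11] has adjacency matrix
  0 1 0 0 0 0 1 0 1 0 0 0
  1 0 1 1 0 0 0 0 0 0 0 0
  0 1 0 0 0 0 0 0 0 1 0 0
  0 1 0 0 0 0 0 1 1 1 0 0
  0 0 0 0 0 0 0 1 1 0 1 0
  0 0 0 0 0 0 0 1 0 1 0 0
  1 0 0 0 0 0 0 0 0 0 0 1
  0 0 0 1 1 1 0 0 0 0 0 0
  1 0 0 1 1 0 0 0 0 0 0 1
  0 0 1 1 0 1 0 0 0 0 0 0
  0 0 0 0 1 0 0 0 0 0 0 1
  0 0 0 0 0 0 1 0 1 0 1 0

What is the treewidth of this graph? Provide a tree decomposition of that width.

Treewidth 3.
One optimal decomposition is:
Bags: B1 = {4, 6, 10, 11}  B2 = {4, 6, 8, 11}  B3 = {0, 4, 6, 8}  B4 = {0, 4, 7, 8}  B5 = {0, 3, 7, 8}  B6 = {0, 1, 3, 7}  B7 = {1, 3, 5, 7}  B8 = {1, 3, 5, 9}  B9 = {1, 2, 5, 9}
Tree: B1–B2, B2–B3, B3–B4, B4–B5, B5–B6, B6–B7, B7–B8, B8–B9

The largest bag has 4 vertices, giving width 3; this decomposition certifies tw(G) ≤ 3. For the lower bound: the 4 vertex sets {6,10,11}, {4}, {8}, {0,1,3,7} are disjoint, each induces a connected subgraph, and every pair is joined by at least one edge of G. Contracting each set to a single vertex therefore yields K_{4} as a minor, and since treewidth is minor-monotone, tw(G) ≥ tw(K_{4}) = 3. Combining the bounds, tw(G) = 3.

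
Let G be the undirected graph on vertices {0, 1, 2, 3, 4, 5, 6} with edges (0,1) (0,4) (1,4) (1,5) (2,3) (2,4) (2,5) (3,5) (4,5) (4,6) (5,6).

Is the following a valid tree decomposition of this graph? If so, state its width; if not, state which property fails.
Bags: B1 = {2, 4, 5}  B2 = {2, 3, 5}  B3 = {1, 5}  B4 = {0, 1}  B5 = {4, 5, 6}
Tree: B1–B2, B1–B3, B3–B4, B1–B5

No — edge (4,1) lies in no bag.

A tree decomposition must satisfy three properties: every vertex lies in some bag; for every edge, both endpoints lie together in some bag; and for every vertex, the bags containing it form a connected subtree. Here edge (4,1) lies in no bag, so the decomposition is invalid.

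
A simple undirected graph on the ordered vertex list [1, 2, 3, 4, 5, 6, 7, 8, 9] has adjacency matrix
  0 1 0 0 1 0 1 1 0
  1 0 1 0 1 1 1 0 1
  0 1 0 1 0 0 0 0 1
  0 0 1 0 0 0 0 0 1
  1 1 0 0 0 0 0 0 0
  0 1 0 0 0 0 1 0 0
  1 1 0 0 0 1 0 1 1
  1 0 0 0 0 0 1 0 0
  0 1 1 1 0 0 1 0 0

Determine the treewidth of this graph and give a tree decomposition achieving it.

Treewidth 2.
Bags: B1 = {1, 2, 7}  B2 = {2, 6, 7}  B3 = {1, 7, 8}  B4 = {1, 2, 5}  B5 = {2, 7, 9}  B6 = {2, 3, 9}  B7 = {3, 4, 9}
Tree: B1–B2, B1–B3, B1–B4, B2–B5, B5–B6, B6–B7

Each bag holds 3 vertices, so the decomposition has width 2, which upper-bounds the treewidth. For the lower bound, the 3 vertices {1, 7, 8} are pairwise adjacent, and any tree decomposition puts a clique entirely inside one bag — forcing width ≥ 2. The upper and lower bounds meet at 2, so that is the treewidth.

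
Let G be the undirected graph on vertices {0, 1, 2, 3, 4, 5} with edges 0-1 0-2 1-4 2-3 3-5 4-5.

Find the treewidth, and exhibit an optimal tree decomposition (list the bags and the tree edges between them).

Treewidth 2.
One such decomposition:
Bags: B1 = {2, 3, 5}  B2 = {2, 4, 5}  B3 = {1, 2, 4}  B4 = {0, 1, 2}
Tree: B1–B2, B2–B3, B3–B4

Each bag holds 3 vertices, so the decomposition has width 2, which upper-bounds the treewidth. For the lower bound, G contains the cycle 2–3–5–4–1–0–2, so G is not a forest; only forests have treewidth ≤ 1, hence tw(G) ≥ 2. Hence tw(G) = 2 exactly.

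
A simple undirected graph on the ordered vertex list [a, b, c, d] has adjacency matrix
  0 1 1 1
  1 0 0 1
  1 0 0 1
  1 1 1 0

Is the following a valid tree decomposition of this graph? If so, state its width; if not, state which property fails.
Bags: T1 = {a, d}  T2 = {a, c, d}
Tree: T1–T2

A tree decomposition must satisfy three properties: every vertex lies in some bag; for every edge, both endpoints lie together in some bag; and for every vertex, the bags containing it form a connected subtree. Here vertex b appears in no bag, so the decomposition is invalid.

No — vertex b appears in no bag.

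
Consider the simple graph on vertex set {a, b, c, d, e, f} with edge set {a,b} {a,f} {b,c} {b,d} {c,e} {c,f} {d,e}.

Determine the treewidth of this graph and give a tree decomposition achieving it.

The largest bag has 3 vertices, giving width 2; this decomposition certifies tw(G) ≤ 2. For the lower bound, G contains the cycle f–a–b–c–f, so G is not a forest; only forests have treewidth ≤ 1, hence tw(G) ≥ 2. Therefore the treewidth is 2.

Treewidth 2.
Bags: B1 = {a, c, f}  B2 = {a, b, c}  B3 = {b, c, e}  B4 = {b, d, e}
Tree: B1–B2, B2–B3, B3–B4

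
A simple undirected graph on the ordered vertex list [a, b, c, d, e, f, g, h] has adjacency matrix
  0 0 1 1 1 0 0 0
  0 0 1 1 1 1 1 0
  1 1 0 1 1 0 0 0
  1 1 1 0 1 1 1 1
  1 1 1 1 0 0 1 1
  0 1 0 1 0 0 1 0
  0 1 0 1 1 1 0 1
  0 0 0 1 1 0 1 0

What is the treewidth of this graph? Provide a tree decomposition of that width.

Treewidth 3.
One such decomposition:
Bags: B1 = {b, d, e, g}  B2 = {b, c, d, e}  B3 = {a, c, d, e}  B4 = {d, e, g, h}  B5 = {b, d, f, g}
Tree: B1–B2, B2–B3, B1–B4, B1–B5

Each bag holds 4 vertices, so the decomposition has width 3, which upper-bounds the treewidth. Conversely, {d, e, g, h} is a clique of size 4, and the vertices of any clique must share a bag in every tree decomposition; so some bag has ≥ 4 vertices and tw(G) ≥ 3. The upper and lower bounds meet at 3, so that is the treewidth.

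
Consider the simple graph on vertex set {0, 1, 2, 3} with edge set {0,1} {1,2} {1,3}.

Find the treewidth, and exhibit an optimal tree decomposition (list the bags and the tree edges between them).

The largest bag has 2 vertices, giving width 1; this decomposition certifies tw(G) ≤ 1. Since G has at least one edge (e.g. 2–1), it is not an edgeless graph, so tw(G) ≥ 1. Hence tw(G) = 1 exactly.

Treewidth 1.
Bags: B1 = {1, 2}  B2 = {0, 1}  B3 = {1, 3}
Tree: B1–B2, B1–B3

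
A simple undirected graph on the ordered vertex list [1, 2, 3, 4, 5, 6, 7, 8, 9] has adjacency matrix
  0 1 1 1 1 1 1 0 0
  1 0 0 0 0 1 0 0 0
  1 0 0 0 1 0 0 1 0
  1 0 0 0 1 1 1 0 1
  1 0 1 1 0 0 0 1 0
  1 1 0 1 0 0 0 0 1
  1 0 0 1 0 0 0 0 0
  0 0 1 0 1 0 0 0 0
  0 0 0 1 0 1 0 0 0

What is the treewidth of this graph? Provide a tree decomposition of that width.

Every bag has size at most 3, so the width is 3 − 1 = 2 and tw(G) ≤ 2. For the lower bound, the 3 vertices {3, 5, 8} are pairwise adjacent, and any tree decomposition puts a clique entirely inside one bag — forcing width ≥ 2. Combining the bounds, tw(G) = 2.

Treewidth 2.
Bags: B1 = {1, 4, 6}  B2 = {1, 4, 5}  B3 = {1, 2, 6}  B4 = {1, 4, 7}  B5 = {1, 3, 5}  B6 = {3, 5, 8}  B7 = {4, 6, 9}
Tree: B1–B2, B1–B3, B2–B4, B2–B5, B5–B6, B1–B7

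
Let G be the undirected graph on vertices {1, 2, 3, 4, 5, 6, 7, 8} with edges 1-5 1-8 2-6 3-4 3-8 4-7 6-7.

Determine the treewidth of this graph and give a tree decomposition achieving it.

The largest bag has 2 vertices, giving width 1; this decomposition certifies tw(G) ≤ 1. Any graph with an edge has treewidth ≥ 1, and G has the edge 2–6. Combining the bounds, tw(G) = 1.

Treewidth 1.
One optimal decomposition is:
Bags: B1 = {2, 6}  B2 = {6, 7}  B3 = {4, 7}  B4 = {3, 4}  B5 = {3, 8}  B6 = {1, 8}  B7 = {1, 5}
Tree: B1–B2, B2–B3, B3–B4, B4–B5, B5–B6, B6–B7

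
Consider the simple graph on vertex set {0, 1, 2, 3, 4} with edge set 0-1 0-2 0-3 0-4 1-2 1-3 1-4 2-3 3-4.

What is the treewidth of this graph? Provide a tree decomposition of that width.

The largest bag has 4 vertices, giving width 3; this decomposition certifies tw(G) ≤ 3. For the lower bound, the 4 vertices {0, 1, 2, 3} are pairwise adjacent, and any tree decomposition puts a clique entirely inside one bag — forcing width ≥ 3. Therefore the treewidth is 3.

Treewidth 3.
One optimal decomposition is:
Bags: B1 = {0, 1, 3, 4}  B2 = {0, 1, 2, 3}
Tree: B1–B2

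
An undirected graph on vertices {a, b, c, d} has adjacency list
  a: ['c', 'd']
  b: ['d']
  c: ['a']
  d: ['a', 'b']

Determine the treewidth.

A width-1 tree decomposition is:
Bags: B1 = {a, c}  B2 = {a, d}  B3 = {b, d}
Tree: B1–B2, B2–B3
The largest bag has 2 vertices, giving width 1; this decomposition certifies tw(G) ≤ 1. Any graph with an edge has treewidth ≥ 1, and G has the edge c–a. Hence tw(G) = 1 exactly.

1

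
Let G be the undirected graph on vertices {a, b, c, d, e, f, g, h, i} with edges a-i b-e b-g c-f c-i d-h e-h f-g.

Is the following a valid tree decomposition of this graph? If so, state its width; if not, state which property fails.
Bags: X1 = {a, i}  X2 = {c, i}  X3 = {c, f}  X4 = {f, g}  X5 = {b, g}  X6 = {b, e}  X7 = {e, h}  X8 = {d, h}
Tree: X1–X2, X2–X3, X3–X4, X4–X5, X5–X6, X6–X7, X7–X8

Checking the three conditions: (i) the bags cover all of {a, b, c, d, e, f, g, h, i}; (ii) for each edge, some bag contains both endpoints; (iii) the bags containing any fixed vertex form a subtree. All hold, so the decomposition is valid with width 2 − 1 = 1.

Yes; width 1.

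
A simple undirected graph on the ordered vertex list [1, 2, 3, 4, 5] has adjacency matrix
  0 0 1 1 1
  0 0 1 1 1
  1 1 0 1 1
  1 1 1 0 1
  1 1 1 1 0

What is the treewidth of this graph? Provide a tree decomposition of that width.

Each bag holds 4 vertices, so the decomposition has width 3, which upper-bounds the treewidth. Conversely, {1, 3, 4, 5} is a clique of size 4, and the vertices of any clique must share a bag in every tree decomposition; so some bag has ≥ 4 vertices and tw(G) ≥ 3. Hence tw(G) = 3 exactly.

Treewidth 3.
Bags: B1 = {1, 3, 4, 5}  B2 = {2, 3, 4, 5}
Tree: B1–B2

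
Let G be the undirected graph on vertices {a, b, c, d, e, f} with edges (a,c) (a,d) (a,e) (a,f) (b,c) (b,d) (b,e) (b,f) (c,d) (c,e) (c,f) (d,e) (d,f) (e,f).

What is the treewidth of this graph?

4

A width-4 tree decomposition is:
Bags: B1 = {b, c, d, e, f}  B2 = {a, c, d, e, f}
Tree: B1–B2
The largest bag has 5 vertices, giving width 4; this decomposition certifies tw(G) ≤ 4. Conversely, {a, c, d, e, f} is a clique of size 5, and the vertices of any clique must share a bag in every tree decomposition; so some bag has ≥ 5 vertices and tw(G) ≥ 4. The upper and lower bounds meet at 4, so that is the treewidth.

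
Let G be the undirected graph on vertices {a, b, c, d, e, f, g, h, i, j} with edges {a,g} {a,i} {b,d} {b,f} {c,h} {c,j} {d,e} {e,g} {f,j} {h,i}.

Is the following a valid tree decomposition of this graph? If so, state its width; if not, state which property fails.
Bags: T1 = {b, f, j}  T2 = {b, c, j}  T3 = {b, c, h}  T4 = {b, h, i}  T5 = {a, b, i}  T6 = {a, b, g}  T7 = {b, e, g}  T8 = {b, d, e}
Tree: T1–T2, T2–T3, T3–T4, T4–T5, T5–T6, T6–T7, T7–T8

Yes; width 2.

Vertex coverage: the bags together contain {a, b, c, d, e, f, g, h, i, j}, the full vertex set. Edge coverage: each edge of G has both endpoints in at least one bag. Running intersection: for every vertex, the bags containing it form a connected subtree. All three properties hold, so this is a valid tree decomposition of width max|bag| − 1 = 2, and hence tw(G) ≤ 2.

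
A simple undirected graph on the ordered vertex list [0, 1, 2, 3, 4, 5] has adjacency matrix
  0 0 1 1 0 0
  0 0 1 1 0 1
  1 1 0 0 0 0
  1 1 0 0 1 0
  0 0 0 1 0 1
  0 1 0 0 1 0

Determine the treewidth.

A width-2 tree decomposition is:
Bags: B1 = {1, 4, 5}  B2 = {1, 3, 4}  B3 = {1, 2, 3}  B4 = {0, 2, 3}
Tree: B1–B2, B2–B3, B3–B4
Each bag holds 3 vertices, so the decomposition has width 2, which upper-bounds the treewidth. The edges 5–4–3–1–5 form a cycle, so G is not a tree and its treewidth is at least 2. The upper and lower bounds meet at 2, so that is the treewidth.

2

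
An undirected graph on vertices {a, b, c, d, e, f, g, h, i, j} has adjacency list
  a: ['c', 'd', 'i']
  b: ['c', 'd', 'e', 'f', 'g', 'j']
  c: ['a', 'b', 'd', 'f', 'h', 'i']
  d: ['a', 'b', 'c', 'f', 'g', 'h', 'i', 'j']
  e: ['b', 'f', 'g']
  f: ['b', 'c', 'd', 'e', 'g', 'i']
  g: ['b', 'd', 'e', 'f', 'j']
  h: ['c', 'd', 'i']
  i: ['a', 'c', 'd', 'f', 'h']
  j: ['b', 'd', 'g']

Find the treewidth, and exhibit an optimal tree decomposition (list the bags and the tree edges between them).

Treewidth 3.
One optimal decomposition is:
Bags: B1 = {c, d, f, i}  B2 = {a, c, d, i}  B3 = {b, c, d, f}  B4 = {b, d, f, g}  B5 = {b, d, g, j}  B6 = {b, e, f, g}  B7 = {c, d, h, i}
Tree: B1–B2, B1–B3, B3–B4, B4–B5, B4–B6, B2–B7

Every bag has size at most 4, so the width is 4 − 1 = 3 and tw(G) ≤ 3. For the lower bound, the 4 vertices {b, d, g, j} are pairwise adjacent, and any tree decomposition puts a clique entirely inside one bag — forcing width ≥ 3. Hence tw(G) = 3 exactly.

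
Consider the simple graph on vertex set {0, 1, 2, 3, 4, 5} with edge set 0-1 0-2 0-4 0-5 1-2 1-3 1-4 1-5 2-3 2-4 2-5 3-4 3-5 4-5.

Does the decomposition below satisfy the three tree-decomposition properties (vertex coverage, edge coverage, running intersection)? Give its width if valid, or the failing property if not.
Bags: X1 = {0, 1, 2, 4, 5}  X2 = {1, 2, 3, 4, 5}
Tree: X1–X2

Yes; width 4.

Checking the three conditions: (i) the bags cover all of {0, 1, 2, 3, 4, 5}; (ii) for each edge, some bag contains both endpoints; (iii) the bags containing any fixed vertex form a subtree. All hold, so the decomposition is valid with width 5 − 1 = 4.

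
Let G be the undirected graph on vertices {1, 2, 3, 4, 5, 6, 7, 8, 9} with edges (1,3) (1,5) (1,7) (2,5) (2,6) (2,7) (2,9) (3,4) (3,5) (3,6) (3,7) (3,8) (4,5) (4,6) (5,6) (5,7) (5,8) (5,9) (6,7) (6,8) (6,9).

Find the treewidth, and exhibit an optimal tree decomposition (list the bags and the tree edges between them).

Each bag holds 4 vertices, so the decomposition has width 3, which upper-bounds the treewidth. Conversely, {1, 3, 5, 7} is a clique of size 4, and the vertices of any clique must share a bag in every tree decomposition; so some bag has ≥ 4 vertices and tw(G) ≥ 3. Therefore the treewidth is 3.

Treewidth 3.
One such decomposition:
Bags: B1 = {3, 5, 6, 7}  B2 = {2, 5, 6, 7}  B3 = {3, 5, 6, 8}  B4 = {2, 5, 6, 9}  B5 = {1, 3, 5, 7}  B6 = {3, 4, 5, 6}
Tree: B1–B2, B1–B3, B2–B4, B1–B5, B1–B6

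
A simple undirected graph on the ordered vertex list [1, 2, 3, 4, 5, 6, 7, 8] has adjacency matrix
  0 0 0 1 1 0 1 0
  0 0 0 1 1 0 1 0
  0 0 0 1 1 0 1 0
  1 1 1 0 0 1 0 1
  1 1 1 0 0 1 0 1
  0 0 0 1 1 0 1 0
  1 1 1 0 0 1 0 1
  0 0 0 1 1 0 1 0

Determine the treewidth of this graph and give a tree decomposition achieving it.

Treewidth 3.
One such decomposition:
Bags: B1 = {1, 4, 5, 7}  B2 = {3, 4, 5, 7}  B3 = {4, 5, 6, 7}  B4 = {4, 5, 7, 8}  B5 = {2, 4, 5, 7}
Tree: B1–B2, B2–B3, B3–B4, B4–B5

Each bag holds 4 vertices, so the decomposition has width 3, which upper-bounds the treewidth. For the lower bound: the 4 vertex sets {1,7}, {3,5}, {4}, {6} are disjoint, each induces a connected subgraph, and every pair is joined by at least one edge of G. Contracting each set to a single vertex therefore yields K_{4} as a minor, and since treewidth is minor-monotone, tw(G) ≥ tw(K_{4}) = 3. Hence tw(G) = 3 exactly.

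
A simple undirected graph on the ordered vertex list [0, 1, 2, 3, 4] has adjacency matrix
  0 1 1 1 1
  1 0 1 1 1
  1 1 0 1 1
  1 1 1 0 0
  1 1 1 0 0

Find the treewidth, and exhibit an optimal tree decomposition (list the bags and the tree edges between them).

Each bag holds 4 vertices, so the decomposition has width 3, which upper-bounds the treewidth. For the lower bound, the 4 vertices {0, 1, 2, 3} are pairwise adjacent, and any tree decomposition puts a clique entirely inside one bag — forcing width ≥ 3. Combining the bounds, tw(G) = 3.

Treewidth 3.
One optimal decomposition is:
Bags: B1 = {0, 1, 2, 3}  B2 = {0, 1, 2, 4}
Tree: B1–B2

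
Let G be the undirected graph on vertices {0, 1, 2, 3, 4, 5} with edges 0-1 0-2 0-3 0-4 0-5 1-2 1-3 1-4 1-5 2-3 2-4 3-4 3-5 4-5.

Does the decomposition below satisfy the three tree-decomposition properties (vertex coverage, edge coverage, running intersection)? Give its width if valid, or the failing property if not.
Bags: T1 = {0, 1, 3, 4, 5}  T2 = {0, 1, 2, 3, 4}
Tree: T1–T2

Vertex coverage: the bags together contain {0, 1, 2, 3, 4, 5}, the full vertex set. Edge coverage: each edge of G has both endpoints in at least one bag. Running intersection: for every vertex, the bags containing it form a connected subtree. All three properties hold, so this is a valid tree decomposition of width max|bag| − 1 = 4, and hence tw(G) ≤ 4.

Yes; width 4.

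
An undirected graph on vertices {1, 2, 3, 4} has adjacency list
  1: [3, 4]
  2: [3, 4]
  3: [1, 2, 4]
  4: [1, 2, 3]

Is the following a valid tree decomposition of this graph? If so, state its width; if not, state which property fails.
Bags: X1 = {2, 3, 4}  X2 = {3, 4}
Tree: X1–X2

No — vertex 1 appears in no bag.

A tree decomposition must satisfy three properties: every vertex lies in some bag; for every edge, both endpoints lie together in some bag; and for every vertex, the bags containing it form a connected subtree. Here vertex 1 appears in no bag, so the decomposition is invalid.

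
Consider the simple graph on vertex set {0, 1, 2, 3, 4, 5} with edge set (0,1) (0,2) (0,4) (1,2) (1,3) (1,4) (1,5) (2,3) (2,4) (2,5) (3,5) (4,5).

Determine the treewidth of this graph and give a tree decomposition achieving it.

Treewidth 3.
Bags: B1 = {1, 2, 4, 5}  B2 = {1, 2, 3, 5}  B3 = {0, 1, 2, 4}
Tree: B1–B2, B1–B3

The largest bag has 4 vertices, giving width 3; this decomposition certifies tw(G) ≤ 3. Conversely, {1, 2, 3, 5} is a clique of size 4, and the vertices of any clique must share a bag in every tree decomposition; so some bag has ≥ 4 vertices and tw(G) ≥ 3. Combining the bounds, tw(G) = 3.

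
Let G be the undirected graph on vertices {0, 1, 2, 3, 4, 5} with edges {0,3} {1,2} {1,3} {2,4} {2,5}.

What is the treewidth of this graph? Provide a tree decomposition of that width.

Treewidth 1.
Bags: B1 = {1, 2}  B2 = {1, 3}  B3 = {2, 4}  B4 = {0, 3}  B5 = {2, 5}
Tree: B1–B2, B1–B3, B2–B4, B3–B5

Every bag has size at most 2, so the width is 2 − 1 = 1 and tw(G) ≤ 1. Any graph with an edge has treewidth ≥ 1, and G has the edge 2–1. Combining the bounds, tw(G) = 1.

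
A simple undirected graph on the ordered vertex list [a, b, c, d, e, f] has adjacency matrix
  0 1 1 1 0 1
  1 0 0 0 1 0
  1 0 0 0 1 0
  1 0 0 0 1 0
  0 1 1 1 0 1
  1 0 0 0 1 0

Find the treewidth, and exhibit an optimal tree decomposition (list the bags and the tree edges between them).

Every bag has size at most 3, so the width is 3 − 1 = 2 and tw(G) ≤ 2. Since e–b–a–f–e is a cycle in G, G is not acyclic. Forests are exactly the graphs of treewidth ≤ 1, so tw(G) ≥ 2. Hence tw(G) = 2 exactly.

Treewidth 2.
One optimal decomposition is:
Bags: B1 = {a, b, e}  B2 = {a, e, f}  B3 = {a, d, e}  B4 = {a, c, e}
Tree: B1–B2, B2–B3, B3–B4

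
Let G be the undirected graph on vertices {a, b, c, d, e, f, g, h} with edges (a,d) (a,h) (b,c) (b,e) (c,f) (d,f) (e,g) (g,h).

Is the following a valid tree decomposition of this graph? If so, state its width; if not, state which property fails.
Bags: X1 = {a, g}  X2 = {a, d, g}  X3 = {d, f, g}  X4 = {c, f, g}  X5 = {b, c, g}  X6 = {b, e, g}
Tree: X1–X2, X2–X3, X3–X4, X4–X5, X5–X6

A tree decomposition must satisfy three properties: every vertex lies in some bag; for every edge, both endpoints lie together in some bag; and for every vertex, the bags containing it form a connected subtree. Here vertex h appears in no bag, so the decomposition is invalid.

No — vertex h appears in no bag.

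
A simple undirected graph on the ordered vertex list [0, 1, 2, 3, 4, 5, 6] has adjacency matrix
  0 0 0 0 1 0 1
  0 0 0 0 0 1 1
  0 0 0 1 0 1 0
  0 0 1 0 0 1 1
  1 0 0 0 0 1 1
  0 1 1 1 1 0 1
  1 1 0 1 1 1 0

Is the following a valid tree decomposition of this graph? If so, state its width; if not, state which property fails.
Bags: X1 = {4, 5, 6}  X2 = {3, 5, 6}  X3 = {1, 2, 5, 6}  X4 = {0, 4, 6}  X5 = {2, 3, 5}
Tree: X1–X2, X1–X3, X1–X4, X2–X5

A tree decomposition must satisfy three properties: every vertex lies in some bag; for every edge, both endpoints lie together in some bag; and for every vertex, the bags containing it form a connected subtree. Here bags containing vertex 2 are not connected in the tree, so the decomposition is invalid.

No — bags containing vertex 2 are not connected in the tree.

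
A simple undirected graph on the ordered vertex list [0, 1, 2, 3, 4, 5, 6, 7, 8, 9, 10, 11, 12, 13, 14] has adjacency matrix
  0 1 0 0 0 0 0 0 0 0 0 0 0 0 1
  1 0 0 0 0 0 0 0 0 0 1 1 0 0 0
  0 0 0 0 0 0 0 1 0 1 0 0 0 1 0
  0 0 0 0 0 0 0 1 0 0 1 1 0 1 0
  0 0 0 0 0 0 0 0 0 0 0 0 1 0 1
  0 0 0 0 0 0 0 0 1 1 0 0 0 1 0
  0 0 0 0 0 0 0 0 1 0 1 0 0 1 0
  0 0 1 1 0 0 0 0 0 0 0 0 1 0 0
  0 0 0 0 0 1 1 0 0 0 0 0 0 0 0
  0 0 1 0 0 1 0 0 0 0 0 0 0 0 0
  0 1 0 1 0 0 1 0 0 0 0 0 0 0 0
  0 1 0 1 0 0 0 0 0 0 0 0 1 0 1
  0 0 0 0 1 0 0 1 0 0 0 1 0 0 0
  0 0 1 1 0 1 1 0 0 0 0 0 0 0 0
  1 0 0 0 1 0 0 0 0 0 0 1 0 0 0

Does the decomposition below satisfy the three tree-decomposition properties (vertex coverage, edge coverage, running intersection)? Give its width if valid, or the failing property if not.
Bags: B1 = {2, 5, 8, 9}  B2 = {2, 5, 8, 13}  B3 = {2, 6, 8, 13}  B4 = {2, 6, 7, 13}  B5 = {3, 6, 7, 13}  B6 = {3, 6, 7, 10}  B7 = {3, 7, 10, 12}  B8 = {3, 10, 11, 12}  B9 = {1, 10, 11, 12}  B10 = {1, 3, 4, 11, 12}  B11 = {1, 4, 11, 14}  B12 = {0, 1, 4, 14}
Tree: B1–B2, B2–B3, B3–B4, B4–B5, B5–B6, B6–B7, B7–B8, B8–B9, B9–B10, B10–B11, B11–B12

A tree decomposition must satisfy three properties: every vertex lies in some bag; for every edge, both endpoints lie together in some bag; and for every vertex, the bags containing it form a connected subtree. Here bags containing vertex 3 are not connected in the tree, so the decomposition is invalid.

No — bags containing vertex 3 are not connected in the tree.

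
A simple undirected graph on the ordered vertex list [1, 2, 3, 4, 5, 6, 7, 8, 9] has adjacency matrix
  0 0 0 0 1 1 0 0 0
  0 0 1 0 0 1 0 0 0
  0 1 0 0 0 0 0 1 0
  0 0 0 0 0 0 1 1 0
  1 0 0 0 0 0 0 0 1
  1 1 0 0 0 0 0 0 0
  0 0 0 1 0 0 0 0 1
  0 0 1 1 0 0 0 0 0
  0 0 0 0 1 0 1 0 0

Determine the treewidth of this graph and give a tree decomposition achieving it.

The largest bag has 3 vertices, giving width 2; this decomposition certifies tw(G) ≤ 2. For the lower bound, G contains the cycle 9–7–4–8–3–2–6–1–5–9, so G is not a forest; only forests have treewidth ≤ 1, hence tw(G) ≥ 2. The upper and lower bounds meet at 2, so that is the treewidth.

Treewidth 2.
One optimal decomposition is:
Bags: B1 = {4, 7, 9}  B2 = {4, 8, 9}  B3 = {3, 8, 9}  B4 = {2, 3, 9}  B5 = {2, 6, 9}  B6 = {1, 6, 9}  B7 = {1, 5, 9}
Tree: B1–B2, B2–B3, B3–B4, B4–B5, B5–B6, B6–B7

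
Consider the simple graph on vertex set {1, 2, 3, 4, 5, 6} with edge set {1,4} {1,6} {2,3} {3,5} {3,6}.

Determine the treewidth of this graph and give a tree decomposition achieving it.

Treewidth 1.
One optimal decomposition is:
Bags: B1 = {2, 3}  B2 = {3, 6}  B3 = {1, 6}  B4 = {1, 4}  B5 = {3, 5}
Tree: B1–B2, B2–B3, B3–B4, B1–B5

Every bag has size at most 2, so the width is 2 − 1 = 1 and tw(G) ≤ 1. Any graph with an edge has treewidth ≥ 1, and G has the edge 2–3. Therefore the treewidth is 1.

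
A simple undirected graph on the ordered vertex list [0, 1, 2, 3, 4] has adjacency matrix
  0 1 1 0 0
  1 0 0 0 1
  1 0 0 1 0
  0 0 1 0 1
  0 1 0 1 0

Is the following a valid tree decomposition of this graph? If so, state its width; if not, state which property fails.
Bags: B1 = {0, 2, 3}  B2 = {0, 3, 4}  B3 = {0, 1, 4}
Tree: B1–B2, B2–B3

Yes; width 2.

Every vertex of G appears in some bag (union = {0, 1, 2, 3, 4}); every edge is covered by a bag; and for each vertex v the set of bags containing v is connected in the bag tree. The decomposition is therefore valid. The largest bag has 3 vertices, so the width is 2.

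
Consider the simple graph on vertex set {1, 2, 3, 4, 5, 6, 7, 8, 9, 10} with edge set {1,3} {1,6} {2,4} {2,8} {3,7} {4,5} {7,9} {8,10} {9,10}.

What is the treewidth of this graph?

1

A width-1 tree decomposition is:
Bags: B1 = {1, 6}  B2 = {1, 3}  B3 = {3, 7}  B4 = {7, 9}  B5 = {9, 10}  B6 = {8, 10}  B7 = {2, 8}  B8 = {2, 4}  B9 = {4, 5}
Tree: B1–B2, B2–B3, B3–B4, B4–B5, B5–B6, B6–B7, B7–B8, B8–B9
Each bag holds 2 vertices, so the decomposition has width 1, which upper-bounds the treewidth. G has an edge, so its treewidth is at least 1. The upper and lower bounds meet at 1, so that is the treewidth.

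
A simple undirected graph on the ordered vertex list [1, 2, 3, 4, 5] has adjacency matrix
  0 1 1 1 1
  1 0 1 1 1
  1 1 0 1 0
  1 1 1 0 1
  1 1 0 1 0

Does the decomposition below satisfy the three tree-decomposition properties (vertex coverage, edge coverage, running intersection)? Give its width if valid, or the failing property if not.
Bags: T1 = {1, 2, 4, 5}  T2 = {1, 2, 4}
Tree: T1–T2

No — vertex 3 appears in no bag.

A tree decomposition must satisfy three properties: every vertex lies in some bag; for every edge, both endpoints lie together in some bag; and for every vertex, the bags containing it form a connected subtree. Here vertex 3 appears in no bag, so the decomposition is invalid.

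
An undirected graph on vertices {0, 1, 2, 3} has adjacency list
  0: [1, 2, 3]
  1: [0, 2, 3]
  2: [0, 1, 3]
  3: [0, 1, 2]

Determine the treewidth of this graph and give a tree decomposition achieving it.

Treewidth 3.
Bags: B1 = {0, 1, 2, 3}
Tree: (single bag)

A single bag containing all 4 vertices is trivially a valid decomposition of width 3. For the lower bound, the 4 vertices {0, 1, 2, 3} are pairwise adjacent, and any tree decomposition puts a clique entirely inside one bag — forcing width ≥ 3. Hence tw(G) = 3 exactly.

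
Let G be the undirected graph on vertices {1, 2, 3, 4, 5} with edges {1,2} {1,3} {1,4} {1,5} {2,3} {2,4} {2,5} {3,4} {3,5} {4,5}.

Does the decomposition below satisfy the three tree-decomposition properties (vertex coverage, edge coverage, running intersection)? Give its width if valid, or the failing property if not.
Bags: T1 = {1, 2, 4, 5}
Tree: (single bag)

A tree decomposition must satisfy three properties: every vertex lies in some bag; for every edge, both endpoints lie together in some bag; and for every vertex, the bags containing it form a connected subtree. Here vertex 3 appears in no bag, so the decomposition is invalid.

No — vertex 3 appears in no bag.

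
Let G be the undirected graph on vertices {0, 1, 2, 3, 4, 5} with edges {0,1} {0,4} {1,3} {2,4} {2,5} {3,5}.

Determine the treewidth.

2

A width-2 tree decomposition is:
Bags: B1 = {0, 1, 4}  B2 = {1, 3, 4}  B3 = {3, 4, 5}  B4 = {2, 4, 5}
Tree: B1–B2, B2–B3, B3–B4
Every bag has size at most 3, so the width is 3 − 1 = 2 and tw(G) ≤ 2. For the lower bound, G contains the cycle 4–0–1–3–5–2–4, so G is not a forest; only forests have treewidth ≤ 1, hence tw(G) ≥ 2. Therefore the treewidth is 2.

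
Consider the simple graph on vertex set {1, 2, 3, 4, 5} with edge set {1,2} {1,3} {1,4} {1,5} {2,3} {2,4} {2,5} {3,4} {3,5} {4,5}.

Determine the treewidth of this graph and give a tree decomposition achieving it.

A single bag containing all 5 vertices is trivially a valid decomposition of width 4. On the other hand G contains the 5-clique {1, 2, 3, 4, 5}. A clique must lie in a single bag of any decomposition, so no decomposition can have width below 4. The upper and lower bounds meet at 4, so that is the treewidth.

Treewidth 4.
Bags: B1 = {1, 2, 3, 4, 5}
Tree: (single bag)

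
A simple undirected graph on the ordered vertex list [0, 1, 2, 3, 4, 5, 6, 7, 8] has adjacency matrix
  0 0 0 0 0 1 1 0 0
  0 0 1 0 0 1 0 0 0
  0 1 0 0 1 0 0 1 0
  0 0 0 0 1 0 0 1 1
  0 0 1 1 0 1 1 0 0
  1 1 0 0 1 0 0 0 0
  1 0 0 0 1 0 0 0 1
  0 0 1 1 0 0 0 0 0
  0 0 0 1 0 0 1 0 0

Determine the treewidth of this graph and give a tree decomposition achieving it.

Treewidth 3.
One such decomposition:
Bags: B1 = {0, 5, 6, 8}  B2 = {4, 5, 6, 8}  B3 = {3, 4, 5, 8}  B4 = {1, 3, 4, 5}  B5 = {1, 2, 3, 4}  B6 = {1, 2, 3, 7}
Tree: B1–B2, B2–B3, B3–B4, B4–B5, B5–B6

Every bag has size at most 4, so the width is 4 − 1 = 3 and tw(G) ≤ 3. For the lower bound: the 4 vertex sets {0,6,8}, {5}, {4}, {1,2,3,7} are disjoint, each induces a connected subgraph, and every pair is joined by at least one edge of G. Contracting each set to a single vertex therefore yields K_{4} as a minor, and since treewidth is minor-monotone, tw(G) ≥ tw(K_{4}) = 3. The upper and lower bounds meet at 3, so that is the treewidth.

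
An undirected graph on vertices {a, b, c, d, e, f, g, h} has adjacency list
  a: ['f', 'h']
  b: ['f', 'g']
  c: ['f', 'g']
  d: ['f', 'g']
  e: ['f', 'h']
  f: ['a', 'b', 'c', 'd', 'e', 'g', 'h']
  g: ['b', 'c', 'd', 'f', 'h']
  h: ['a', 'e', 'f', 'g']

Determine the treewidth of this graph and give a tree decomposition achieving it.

Treewidth 2.
Bags: B1 = {e, f, h}  B2 = {a, f, h}  B3 = {f, g, h}  B4 = {d, f, g}  B5 = {b, f, g}  B6 = {c, f, g}
Tree: B1–B2, B1–B3, B3–B4, B3–B5, B3–B6

The largest bag has 3 vertices, giving width 2; this decomposition certifies tw(G) ≤ 2. Conversely, {d, f, g} is a clique of size 3, and the vertices of any clique must share a bag in every tree decomposition; so some bag has ≥ 3 vertices and tw(G) ≥ 2. Therefore the treewidth is 2.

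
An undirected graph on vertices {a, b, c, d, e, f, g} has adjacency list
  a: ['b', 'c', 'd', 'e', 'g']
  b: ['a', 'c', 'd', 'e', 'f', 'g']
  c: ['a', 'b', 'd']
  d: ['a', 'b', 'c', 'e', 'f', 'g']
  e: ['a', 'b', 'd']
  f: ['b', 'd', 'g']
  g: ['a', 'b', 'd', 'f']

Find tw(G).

A width-3 tree decomposition is:
Bags: B1 = {a, b, d, e}  B2 = {a, b, d, g}  B3 = {a, b, c, d}  B4 = {b, d, f, g}
Tree: B1–B2, B2–B3, B2–B4
Every bag has size at most 4, so the width is 4 − 1 = 3 and tw(G) ≤ 3. Conversely, {a, b, d, g} is a clique of size 4, and the vertices of any clique must share a bag in every tree decomposition; so some bag has ≥ 4 vertices and tw(G) ≥ 3. Therefore the treewidth is 3.

3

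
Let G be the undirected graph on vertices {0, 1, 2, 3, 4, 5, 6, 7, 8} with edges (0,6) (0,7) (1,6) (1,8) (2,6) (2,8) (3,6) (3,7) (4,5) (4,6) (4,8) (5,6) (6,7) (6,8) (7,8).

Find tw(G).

A width-2 tree decomposition is:
Bags: B1 = {6, 7, 8}  B2 = {4, 6, 8}  B3 = {4, 5, 6}  B4 = {1, 6, 8}  B5 = {2, 6, 8}  B6 = {3, 6, 7}  B7 = {0, 6, 7}
Tree: B1–B2, B2–B3, B2–B4, B1–B5, B1–B6, B1–B7
The largest bag has 3 vertices, giving width 2; this decomposition certifies tw(G) ≤ 2. For the lower bound, the 3 vertices {0, 6, 7} are pairwise adjacent, and any tree decomposition puts a clique entirely inside one bag — forcing width ≥ 2. Hence tw(G) = 2 exactly.

2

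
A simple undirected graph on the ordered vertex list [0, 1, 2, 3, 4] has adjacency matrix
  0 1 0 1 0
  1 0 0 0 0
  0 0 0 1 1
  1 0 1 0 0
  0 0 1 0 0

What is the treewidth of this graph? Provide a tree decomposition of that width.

Each bag holds 2 vertices, so the decomposition has width 1, which upper-bounds the treewidth. G has an edge, so its treewidth is at least 1. Hence tw(G) = 1 exactly.

Treewidth 1.
One such decomposition:
Bags: B1 = {2, 4}  B2 = {2, 3}  B3 = {0, 3}  B4 = {0, 1}
Tree: B1–B2, B2–B3, B3–B4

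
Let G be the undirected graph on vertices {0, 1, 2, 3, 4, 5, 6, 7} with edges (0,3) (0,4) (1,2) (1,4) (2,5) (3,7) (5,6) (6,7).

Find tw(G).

2

A width-2 tree decomposition is:
Bags: B1 = {0, 3, 7}  B2 = {0, 6, 7}  B3 = {0, 5, 6}  B4 = {0, 2, 5}  B5 = {0, 1, 2}  B6 = {0, 1, 4}
Tree: B1–B2, B2–B3, B3–B4, B4–B5, B5–B6
Each bag holds 3 vertices, so the decomposition has width 2, which upper-bounds the treewidth. Since 0–3–7–6–5–2–1–4–0 is a cycle in G, G is not acyclic. Forests are exactly the graphs of treewidth ≤ 1, so tw(G) ≥ 2. Combining the bounds, tw(G) = 2.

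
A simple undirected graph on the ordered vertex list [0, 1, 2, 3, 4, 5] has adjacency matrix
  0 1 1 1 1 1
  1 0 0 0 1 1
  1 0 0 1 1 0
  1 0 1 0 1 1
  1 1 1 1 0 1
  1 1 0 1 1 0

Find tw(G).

3

A width-3 tree decomposition is:
Bags: B1 = {0, 3, 4, 5}  B2 = {0, 2, 3, 4}  B3 = {0, 1, 4, 5}
Tree: B1–B2, B1–B3
Each bag holds 4 vertices, so the decomposition has width 3, which upper-bounds the treewidth. Conversely, {0, 1, 4, 5} is a clique of size 4, and the vertices of any clique must share a bag in every tree decomposition; so some bag has ≥ 4 vertices and tw(G) ≥ 3. Hence tw(G) = 3 exactly.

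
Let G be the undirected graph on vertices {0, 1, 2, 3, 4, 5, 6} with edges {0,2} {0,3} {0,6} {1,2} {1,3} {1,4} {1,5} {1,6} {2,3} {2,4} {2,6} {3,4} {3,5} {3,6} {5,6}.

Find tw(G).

A width-3 tree decomposition is:
Bags: B1 = {1, 3, 5, 6}  B2 = {1, 2, 3, 6}  B3 = {0, 2, 3, 6}  B4 = {1, 2, 3, 4}
Tree: B1–B2, B2–B3, B2–B4
Each bag holds 4 vertices, so the decomposition has width 3, which upper-bounds the treewidth. On the other hand G contains the 4-clique {0, 2, 3, 6}. A clique must lie in a single bag of any decomposition, so no decomposition can have width below 3. Hence tw(G) = 3 exactly.

3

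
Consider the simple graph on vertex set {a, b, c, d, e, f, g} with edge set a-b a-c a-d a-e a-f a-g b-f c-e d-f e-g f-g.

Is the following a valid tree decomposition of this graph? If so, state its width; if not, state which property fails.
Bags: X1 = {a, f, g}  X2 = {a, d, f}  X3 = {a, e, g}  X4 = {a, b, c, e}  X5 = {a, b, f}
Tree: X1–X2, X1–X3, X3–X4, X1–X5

A tree decomposition must satisfy three properties: every vertex lies in some bag; for every edge, both endpoints lie together in some bag; and for every vertex, the bags containing it form a connected subtree. Here bags containing vertex b are not connected in the tree, so the decomposition is invalid.

No — bags containing vertex b are not connected in the tree.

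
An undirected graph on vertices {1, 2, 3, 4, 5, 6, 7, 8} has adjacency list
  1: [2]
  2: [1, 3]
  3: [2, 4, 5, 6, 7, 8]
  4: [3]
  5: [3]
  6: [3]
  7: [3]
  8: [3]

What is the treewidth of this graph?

A width-1 tree decomposition is:
Bags: B1 = {2, 3}  B2 = {3, 4}  B3 = {3, 5}  B4 = {3, 7}  B5 = {1, 2}  B6 = {3, 8}  B7 = {3, 6}
Tree: B1–B2, B1–B3, B2–B4, B1–B5, B1–B6, B2–B7
Every bag has size at most 2, so the width is 2 − 1 = 1 and tw(G) ≤ 1. Any graph with an edge has treewidth ≥ 1, and G has the edge 3–2. Hence tw(G) = 1 exactly.

1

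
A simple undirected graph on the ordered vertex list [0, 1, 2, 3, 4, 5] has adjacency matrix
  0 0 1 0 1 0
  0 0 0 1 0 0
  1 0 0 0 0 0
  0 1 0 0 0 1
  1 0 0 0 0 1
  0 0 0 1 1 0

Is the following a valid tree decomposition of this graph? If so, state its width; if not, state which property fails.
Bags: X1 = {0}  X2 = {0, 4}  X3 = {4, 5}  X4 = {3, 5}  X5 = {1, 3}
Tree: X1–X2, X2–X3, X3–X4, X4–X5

A tree decomposition must satisfy three properties: every vertex lies in some bag; for every edge, both endpoints lie together in some bag; and for every vertex, the bags containing it form a connected subtree. Here vertex 2 appears in no bag, so the decomposition is invalid.

No — vertex 2 appears in no bag.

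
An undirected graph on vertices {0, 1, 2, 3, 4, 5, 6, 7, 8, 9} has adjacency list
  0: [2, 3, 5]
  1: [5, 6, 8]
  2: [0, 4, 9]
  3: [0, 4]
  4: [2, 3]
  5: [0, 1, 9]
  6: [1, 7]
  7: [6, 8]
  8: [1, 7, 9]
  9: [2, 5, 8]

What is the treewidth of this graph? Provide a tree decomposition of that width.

Treewidth 2.
One optimal decomposition is:
Bags: B1 = {6, 7, 8}  B2 = {1, 6, 8}  B3 = {1, 8, 9}  B4 = {1, 5, 9}  B5 = {2, 5, 9}  B6 = {0, 2, 5}  B7 = {0, 2, 4}  B8 = {0, 3, 4}
Tree: B1–B2, B2–B3, B3–B4, B4–B5, B5–B6, B6–B7, B7–B8

Every bag has size at most 3, so the width is 3 − 1 = 2 and tw(G) ≤ 2. Since 7–6–1–8–7 is a cycle in G, G is not acyclic. Forests are exactly the graphs of treewidth ≤ 1, so tw(G) ≥ 2. Combining the bounds, tw(G) = 2.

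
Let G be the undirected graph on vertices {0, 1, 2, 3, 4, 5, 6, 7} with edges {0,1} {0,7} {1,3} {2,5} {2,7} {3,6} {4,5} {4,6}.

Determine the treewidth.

A width-2 tree decomposition is:
Bags: B1 = {2, 5, 7}  B2 = {4, 5, 7}  B3 = {4, 6, 7}  B4 = {3, 6, 7}  B5 = {1, 3, 7}  B6 = {0, 1, 7}
Tree: B1–B2, B2–B3, B3–B4, B4–B5, B5–B6
The largest bag has 3 vertices, giving width 2; this decomposition certifies tw(G) ≤ 2. For the lower bound, G contains the cycle 7–2–5–4–6–3–1–0–7, so G is not a forest; only forests have treewidth ≤ 1, hence tw(G) ≥ 2. Hence tw(G) = 2 exactly.

2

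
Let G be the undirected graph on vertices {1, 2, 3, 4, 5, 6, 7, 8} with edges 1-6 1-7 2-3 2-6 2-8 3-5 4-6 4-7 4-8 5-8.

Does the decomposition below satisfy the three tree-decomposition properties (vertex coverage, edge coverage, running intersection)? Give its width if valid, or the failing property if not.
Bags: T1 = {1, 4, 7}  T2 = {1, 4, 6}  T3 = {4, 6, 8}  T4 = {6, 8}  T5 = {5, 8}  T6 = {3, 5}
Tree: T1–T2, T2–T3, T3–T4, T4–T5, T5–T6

No — vertex 2 appears in no bag.

A tree decomposition must satisfy three properties: every vertex lies in some bag; for every edge, both endpoints lie together in some bag; and for every vertex, the bags containing it form a connected subtree. Here vertex 2 appears in no bag, so the decomposition is invalid.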